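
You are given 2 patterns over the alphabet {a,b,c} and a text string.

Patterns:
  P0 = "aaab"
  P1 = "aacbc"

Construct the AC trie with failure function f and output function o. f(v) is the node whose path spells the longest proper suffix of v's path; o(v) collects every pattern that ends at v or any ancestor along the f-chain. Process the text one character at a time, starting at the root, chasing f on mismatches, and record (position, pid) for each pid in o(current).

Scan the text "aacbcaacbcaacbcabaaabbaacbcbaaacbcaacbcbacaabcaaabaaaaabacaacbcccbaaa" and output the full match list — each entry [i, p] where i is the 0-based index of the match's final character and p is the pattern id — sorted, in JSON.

Construct AC machine:
Trie (insert patterns):
  0='ε' goto a→1
  1='a' goto a→2
  2='aa' goto a→3 c→5
  3='aaa' goto b→4
  4='aaab' goto ·  [P0 ends]
  5='aac' goto b→6
  6='aacb' goto c→7
  7='aacbc' goto ·  [P1 ends]

BFS fail/out derivation:
  fail(1) 'a': from fail(0)=0 chase 'a': 0 ⇒ 0;  out=∅∪out(0)=∅
  fail(2) 'aa': from fail(1)=0 chase 'a': 0 ⇒ 1;  out=∅∪out(1)=∅
  fail(3) 'aaa': from fail(2)=1 chase 'a': 1 ⇒ 2;  out=∅∪out(2)=∅
  fail(5) 'aac': from fail(2)=1 chase 'c': 1→0 ⇒ 0;  out=∅∪out(0)=∅
  fail(4) 'aaab': from fail(3)=2 chase 'b': 2→1→0 ⇒ 0;  out={0}∪out(0)={0}
  fail(6) 'aacb': from fail(5)=0 chase 'b': 0 ⇒ 0;  out=∅∪out(0)=∅
  fail(7) 'aacbc': from fail(6)=0 chase 'c': 0 ⇒ 0;  out={1}∪out(0)={1}

Scan:
[0] read 'a'  n0⇒n1
[1] read 'a'  n1⇒n2
[2] read 'c'  n2⇒n5
[3] read 'b'  n5⇒n6
[4] read 'c'  n6⇒n7  ** P1@[0:4]
[5] read 'a'  n7⇒n1 (via fail)
[6] read 'a'  n1⇒n2
[7] read 'c'  n2⇒n5
[8] read 'b'  n5⇒n6
[9] read 'c'  n6⇒n7  ** P1@[5:9]
[10] read 'a'  n7⇒n1 (via fail)
[11] read 'a'  n1⇒n2
[12] read 'c'  n2⇒n5
[13] read 'b'  n5⇒n6
[14] read 'c'  n6⇒n7  ** P1@[10:14]
[15] read 'a'  n7⇒n1 (via fail)
[16] read 'b'  n1⇒n0 (via fail)
[17] read 'a'  n0⇒n1
[18] read 'a'  n1⇒n2
[19] read 'a'  n2⇒n3
[20] read 'b'  n3⇒n4  ** P0@[17:20]
[21] read 'b'  n4⇒n0 (via fail)
[22] read 'a'  n0⇒n1
[23] read 'a'  n1⇒n2
[24] read 'c'  n2⇒n5
[25] read 'b'  n5⇒n6
[26] read 'c'  n6⇒n7  ** P1@[22:26]
[27] read 'b'  n7⇒n0 (via fail)
[28] read 'a'  n0⇒n1
[29] read 'a'  n1⇒n2
[30] read 'a'  n2⇒n3
[31] read 'c'  n3⇒n5 (via fail)
[32] read 'b'  n5⇒n6
[33] read 'c'  n6⇒n7  ** P1@[29:33]
[34] read 'a'  n7⇒n1 (via fail)
[35] read 'a'  n1⇒n2
[36] read 'c'  n2⇒n5
[37] read 'b'  n5⇒n6
[38] read 'c'  n6⇒n7  ** P1@[34:38]
[39] read 'b'  n7⇒n0 (via fail)
[40] read 'a'  n0⇒n1
[41] read 'c'  n1⇒n0 (via fail)
[42] read 'a'  n0⇒n1
[43] read 'a'  n1⇒n2
[44] read 'b'  n2⇒n0 (via fail)
[45] read 'c'  n0⇒n0
[46] read 'a'  n0⇒n1
[47] read 'a'  n1⇒n2
[48] read 'a'  n2⇒n3
[49] read 'b'  n3⇒n4  ** P0@[46:49]
[50] read 'a'  n4⇒n1 (via fail)
[51] read 'a'  n1⇒n2
[52] read 'a'  n2⇒n3
[53] read 'a'  n3⇒n3 (via fail)
[54] read 'a'  n3⇒n3 (via fail)
[55] read 'b'  n3⇒n4  ** P0@[52:55]
[56] read 'a'  n4⇒n1 (via fail)
[57] read 'c'  n1⇒n0 (via fail)
[58] read 'a'  n0⇒n1
[59] read 'a'  n1⇒n2
[60] read 'c'  n2⇒n5
[61] read 'b'  n5⇒n6
[62] read 'c'  n6⇒n7  ** P1@[58:62]
[63] read 'c'  n7⇒n0 (via fail)
[64] read 'c'  n0⇒n0
[65] read 'b'  n0⇒n0
[66] read 'a'  n0⇒n1
[67] read 'a'  n1⇒n2
[68] read 'a'  n2⇒n3

Matches: [[4,1],[9,1],[14,1],[20,0],[26,1],[33,1],[38,1],[49,0],[55,0],[62,1]]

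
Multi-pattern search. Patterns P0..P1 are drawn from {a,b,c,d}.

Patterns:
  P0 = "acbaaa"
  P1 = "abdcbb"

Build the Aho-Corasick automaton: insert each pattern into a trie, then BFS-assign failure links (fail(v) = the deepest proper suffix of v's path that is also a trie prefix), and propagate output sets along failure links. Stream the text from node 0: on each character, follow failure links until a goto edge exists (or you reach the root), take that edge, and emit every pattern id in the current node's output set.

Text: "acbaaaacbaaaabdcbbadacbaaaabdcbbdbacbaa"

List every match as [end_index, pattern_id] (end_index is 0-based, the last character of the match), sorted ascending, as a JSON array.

Construct AC machine:
Trie nodes:
  n0 'ε': a→1
  n1 'a': b→7 c→2
  n2 'ac': b→3
  n3 'acb': a→4
  n4 'acba': a→5
  n5 'acbaa': a→6
  n6 'acbaaa': ·  ←P0
  n7 'ab': d→8
  n8 'abd': c→9
  n9 'abdc': b→10
  n10 'abdcb': b→11
  n11 'abdcbb': ·  ←P1

Failure links (BFS by depth):
  n1('a'): parent n0 fail=0; on 'a' 0 → fail=0;  out ∅∪∅=∅
  n2('ac'): parent n1 fail=0; on 'c' 0 → fail=0;  out ∅∪∅=∅
  n7('ab'): parent n1 fail=0; on 'b' 0 → fail=0;  out ∅∪∅=∅
  n3('acb'): parent n2 fail=0; on 'b' 0 → fail=0;  out ∅∪∅=∅
  n8('abd'): parent n7 fail=0; on 'd' 0 → fail=0;  out ∅∪∅=∅
  n4('acba'): parent n3 fail=0; on 'a' 0 → fail=1;  out ∅∪∅=∅
  n9('abdc'): parent n8 fail=0; on 'c' 0 → fail=0;  out ∅∪∅=∅
  n5('acbaa'): parent n4 fail=1; on 'a' 1→0 → fail=1;  out ∅∪∅=∅
  n10('abdcb'): parent n9 fail=0; on 'b' 0 → fail=0;  out ∅∪∅=∅
  n6('acbaaa'): parent n5 fail=1; on 'a' 1→0 → fail=1;  out {0}∪∅={0}
  n11('abdcbb'): parent n10 fail=0; on 'b' 0 → fail=0;  out {1}∪∅={1}

Run:
i=0 'a': node 0→1
i=1 'c': node 1→2
i=2 'b': node 2→3
i=3 'a': node 3→4
i=4 'a': node 4→5
i=5 'a': node 5→6  ** P0@[0:5]
i=6 'a': node 6→1 (via fail)
i=7 'c': node 1→2
i=8 'b': node 2→3
i=9 'a': node 3→4
i=10 'a': node 4→5
i=11 'a': node 5→6  ** P0@[6:11]
i=12 'a': node 6→1 (via fail)
i=13 'b': node 1→7
i=14 'd': node 7→8
i=15 'c': node 8→9
i=16 'b': node 9→10
i=17 'b': node 10→11  ** P1@[12:17]
i=18 'a': node 11→1 (via fail)
i=19 'd': node 1→0 (via fail)
i=20 'a': node 0→1
i=21 'c': node 1→2
i=22 'b': node 2→3
i=23 'a': node 3→4
i=24 'a': node 4→5
i=25 'a': node 5→6  ** P0@[20:25]
i=26 'a': node 6→1 (via fail)
i=27 'b': node 1→7
i=28 'd': node 7→8
i=29 'c': node 8→9
i=30 'b': node 9→10
i=31 'b': node 10→11  ** P1@[26:31]
i=32 'd': node 11→0 (via fail)
i=33 'b': node 0→0
i=34 'a': node 0→1
i=35 'c': node 1→2
i=36 'b': node 2→3
i=37 'a': node 3→4
i=38 'a': node 4→5

All matches (sorted): [[5,0],[11,0],[17,1],[25,0],[31,1]]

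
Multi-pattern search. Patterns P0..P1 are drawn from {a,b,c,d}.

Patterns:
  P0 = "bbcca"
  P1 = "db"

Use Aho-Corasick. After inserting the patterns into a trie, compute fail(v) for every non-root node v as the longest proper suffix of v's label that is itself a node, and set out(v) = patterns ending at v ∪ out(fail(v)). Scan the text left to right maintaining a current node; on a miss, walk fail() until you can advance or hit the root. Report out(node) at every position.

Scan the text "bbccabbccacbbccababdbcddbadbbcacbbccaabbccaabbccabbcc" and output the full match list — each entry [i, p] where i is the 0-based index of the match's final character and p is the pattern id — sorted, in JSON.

Build:
Trie nodes:
  0='ε' goto b→1 d→6
  1='b' goto b→2
  2='bb' goto c→3
  3='bbc' goto c→4
  4='bbcc' goto a→5
  5='bbcca' goto ·  ←P0
  6='d' goto b→7
  7='db' goto ·  ←P1

Failure links (BFS by depth):
  n1('b'): parent n0 fail=0; on 'b' 0 → fail=0;  out ∅∪∅=∅
  n6('d'): parent n0 fail=0; on 'd' 0 → fail=0;  out ∅∪∅=∅
  n2('bb'): parent n1 fail=0; on 'b' 0 → fail=1;  out ∅∪∅=∅
  n7('db'): parent n6 fail=0; on 'b' 0 → fail=1;  out {1}∪∅={1}
  n3('bbc'): parent n2 fail=1; on 'c' 1→0 → fail=0;  out ∅∪∅=∅
  n4('bbcc'): parent n3 fail=0; on 'c' 0 → fail=0;  out ∅∪∅=∅
  n5('bbcca'): parent n4 fail=0; on 'a' 0 → fail=0;  out {0}∪∅={0}

Text stream:
[0] read 'b'  n0⇒n1
[1] read 'b'  n1⇒n2
[2] read 'c'  n2⇒n3
[3] read 'c'  n3⇒n4
[4] read 'a'  n4⇒n5  → match P0@[0:4]
[5] read 'b'  n5⇒n1 (fail-walked)
[6] read 'b'  n1⇒n2
[7] read 'c'  n2⇒n3
[8] read 'c'  n3⇒n4
[9] read 'a'  n4⇒n5  → match P0@[5:9]
[10] read 'c'  n5⇒n0 (fail-walked)
[11] read 'b'  n0⇒n1
[12] read 'b'  n1⇒n2
[13] read 'c'  n2⇒n3
[14] read 'c'  n3⇒n4
[15] read 'a'  n4⇒n5  → match P0@[11:15]
[16] read 'b'  n5⇒n1 (fail-walked)
[17] read 'a'  n1⇒n0 (fail-walked)
[18] read 'b'  n0⇒n1
[19] read 'd'  n1⇒n6 (fail-walked)
[20] read 'b'  n6⇒n7  → match P1@[19:20]
[21] read 'c'  n7⇒n0 (fail-walked)
[22] read 'd'  n0⇒n6
[23] read 'd'  n6⇒n6 (fail-walked)
[24] read 'b'  n6⇒n7  → match P1@[23:24]
[25] read 'a'  n7⇒n0 (fail-walked)
[26] read 'd'  n0⇒n6
[27] read 'b'  n6⇒n7  → match P1@[26:27]
[28] read 'b'  n7⇒n2 (fail-walked)
[29] read 'c'  n2⇒n3
[30] read 'a'  n3⇒n0 (fail-walked)
[31] read 'c'  n0⇒n0
[32] read 'b'  n0⇒n1
[33] read 'b'  n1⇒n2
[34] read 'c'  n2⇒n3
[35] read 'c'  n3⇒n4
[36] read 'a'  n4⇒n5  → match P0@[32:36]
[37] read 'a'  n5⇒n0 (fail-walked)
[38] read 'b'  n0⇒n1
[39] read 'b'  n1⇒n2
[40] read 'c'  n2⇒n3
[41] read 'c'  n3⇒n4
[42] read 'a'  n4⇒n5  → match P0@[38:42]
[43] read 'a'  n5⇒n0 (fail-walked)
[44] read 'b'  n0⇒n1
[45] read 'b'  n1⇒n2
[46] read 'c'  n2⇒n3
[47] read 'c'  n3⇒n4
[48] read 'a'  n4⇒n5  → match P0@[44:48]
[49] read 'b'  n5⇒n1 (fail-walked)
[50] read 'b'  n1⇒n2
[51] read 'c'  n2⇒n3
[52] read 'c'  n3⇒n4

Result: [[4,0],[9,0],[15,0],[20,1],[24,1],[27,1],[36,0],[42,0],[48,0]]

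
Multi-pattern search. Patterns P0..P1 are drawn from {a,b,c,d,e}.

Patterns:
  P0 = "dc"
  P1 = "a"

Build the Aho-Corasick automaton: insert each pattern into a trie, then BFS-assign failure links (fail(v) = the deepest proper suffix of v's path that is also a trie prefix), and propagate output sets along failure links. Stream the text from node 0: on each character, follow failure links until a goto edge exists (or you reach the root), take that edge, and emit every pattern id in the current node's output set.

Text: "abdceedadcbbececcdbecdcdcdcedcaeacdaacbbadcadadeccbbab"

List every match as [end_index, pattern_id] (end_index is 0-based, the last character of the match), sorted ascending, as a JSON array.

Build:
Trie (insert patterns):
  0='ε' goto a→3 d→1
  1='d' goto c→2
  2='dc' goto ·  ←P0
  3='a' goto ·  ←P1

BFS fail/out derivation:
  n1('d'): parent n0 fail=0; on 'd' 0 → fail=0;  out ∅∪∅=∅
  n3('a'): parent n0 fail=0; on 'a' 0 → fail=0;  out {1}∪∅={1}
  n2('dc'): parent n1 fail=0; on 'c' 0 → fail=0;  out {0}∪∅={0}

Text stream:
pos 0 'a': at 3  ** P1@[0:0]
pos 1 'b': at 0 (via fail)
pos 2 'd': at 1
pos 3 'c': at 2  ** P0@[2:3]
pos 4 'e': at 0 (via fail)
pos 5 'e': at 0
pos 6 'd': at 1
pos 7 'a': at 3 (via fail)  ** P1@[7:7]
pos 8 'd': at 1 (via fail)
pos 9 'c': at 2  ** P0@[8:9]
pos 10 'b': at 0 (via fail)
pos 11 'b': at 0
pos 12 'e': at 0
pos 13 'c': at 0
pos 14 'e': at 0
pos 15 'c': at 0
pos 16 'c': at 0
pos 17 'd': at 1
pos 18 'b': at 0 (via fail)
pos 19 'e': at 0
pos 20 'c': at 0
pos 21 'd': at 1
pos 22 'c': at 2  ** P0@[21:22]
pos 23 'd': at 1 (via fail)
pos 24 'c': at 2  ** P0@[23:24]
pos 25 'd': at 1 (via fail)
pos 26 'c': at 2  ** P0@[25:26]
pos 27 'e': at 0 (via fail)
pos 28 'd': at 1
pos 29 'c': at 2  ** P0@[28:29]
pos 30 'a': at 3 (via fail)  ** P1@[30:30]
pos 31 'e': at 0 (via fail)
pos 32 'a': at 3  ** P1@[32:32]
pos 33 'c': at 0 (via fail)
pos 34 'd': at 1
pos 35 'a': at 3 (via fail)  ** P1@[35:35]
pos 36 'a': at 3 (via fail)  ** P1@[36:36]
pos 37 'c': at 0 (via fail)
pos 38 'b': at 0
pos 39 'b': at 0
pos 40 'a': at 3  ** P1@[40:40]
pos 41 'd': at 1 (via fail)
pos 42 'c': at 2  ** P0@[41:42]
pos 43 'a': at 3 (via fail)  ** P1@[43:43]
pos 44 'd': at 1 (via fail)
pos 45 'a': at 3 (via fail)  ** P1@[45:45]
pos 46 'd': at 1 (via fail)
pos 47 'e': at 0 (via fail)
pos 48 'c': at 0
pos 49 'c': at 0
pos 50 'b': at 0
pos 51 'b': at 0
pos 52 'a': at 3  ** P1@[52:52]
pos 53 'b': at 0 (via fail)

Result: [[0,1],[3,0],[7,1],[9,0],[22,0],[24,0],[26,0],[29,0],[30,1],[32,1],[35,1],[36,1],[40,1],[42,0],[43,1],[45,1],[52,1]]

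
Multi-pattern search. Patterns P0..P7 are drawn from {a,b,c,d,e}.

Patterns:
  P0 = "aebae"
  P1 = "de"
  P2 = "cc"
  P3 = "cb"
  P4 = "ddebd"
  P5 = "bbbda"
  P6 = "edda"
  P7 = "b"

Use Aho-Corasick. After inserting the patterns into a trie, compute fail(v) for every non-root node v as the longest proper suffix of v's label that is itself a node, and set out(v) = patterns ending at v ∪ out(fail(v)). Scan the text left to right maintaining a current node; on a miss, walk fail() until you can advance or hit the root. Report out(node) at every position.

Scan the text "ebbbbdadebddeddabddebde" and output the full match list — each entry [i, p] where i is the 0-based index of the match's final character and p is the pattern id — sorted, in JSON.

Build:
Trie (insert patterns):
  0='ε' goto a→1 b→15 c→8 d→6 e→20
  1='a' goto e→2
  2='ae' goto b→3
  3='aeb' goto a→4
  4='aeba' goto e→5
  5='aebae' goto ·  [P0 ends]
  6='d' goto d→11 e→7
  7='de' goto ·  [P1 ends]
  8='c' goto b→10 c→9
  9='cc' goto ·  [P2 ends]
  10='cb' goto ·  [P3 ends]
  11='dd' goto e→12
  12='dde' goto b→13
  13='ddeb' goto d→14
  14='ddebd' goto ·  [P4 ends]
  15='b' goto b→16  [P7 ends]
  16='bb' goto b→17
  17='bbb' goto d→18
  18='bbbd' goto a→19
  19='bbbda' goto ·  [P5 ends]
  20='e' goto d→21
  21='ed' goto d→22
  22='edd' goto a→23
  23='edda' goto ·  [P6 ends]

Failure links (BFS by depth):
  fail(1) 'a': from fail(0)=0 chase 'a': 0 ⇒ 0;  out=∅∪out(0)=∅
  fail(6) 'd': from fail(0)=0 chase 'd': 0 ⇒ 0;  out=∅∪out(0)=∅
  fail(8) 'c': from fail(0)=0 chase 'c': 0 ⇒ 0;  out=∅∪out(0)=∅
  fail(15) 'b': from fail(0)=0 chase 'b': 0 ⇒ 0;  out={7}∪out(0)={7}
  fail(20) 'e': from fail(0)=0 chase 'e': 0 ⇒ 0;  out=∅∪out(0)=∅
  fail(2) 'ae': from fail(1)=0 chase 'e': 0 ⇒ 20;  out=∅∪out(20)=∅
  fail(7) 'de': from fail(6)=0 chase 'e': 0 ⇒ 20;  out={1}∪out(20)={1}
  fail(9) 'cc': from fail(8)=0 chase 'c': 0 ⇒ 8;  out={2}∪out(8)={2}
  fail(10) 'cb': from fail(8)=0 chase 'b': 0 ⇒ 15;  out={3}∪out(15)={3,7}
  fail(11) 'dd': from fail(6)=0 chase 'd': 0 ⇒ 6;  out=∅∪out(6)=∅
  fail(16) 'bb': from fail(15)=0 chase 'b': 0 ⇒ 15;  out=∅∪out(15)={7}
  fail(21) 'ed': from fail(20)=0 chase 'd': 0 ⇒ 6;  out=∅∪out(6)=∅
  fail(3) 'aeb': from fail(2)=20 chase 'b': 20→0 ⇒ 15;  out=∅∪out(15)={7}
  fail(12) 'dde': from fail(11)=6 chase 'e': 6 ⇒ 7;  out=∅∪out(7)={1}
  fail(17) 'bbb': from fail(16)=15 chase 'b': 15 ⇒ 16;  out=∅∪out(16)={7}
  fail(22) 'edd': from fail(21)=6 chase 'd': 6 ⇒ 11;  out=∅∪out(11)=∅
  fail(4) 'aeba': from fail(3)=15 chase 'a': 15→0 ⇒ 1;  out=∅∪out(1)=∅
  fail(13) 'ddeb': from fail(12)=7 chase 'b': 7→20→0 ⇒ 15;  out=∅∪out(15)={7}
  fail(18) 'bbbd': from fail(17)=16 chase 'd': 16→15→0 ⇒ 6;  out=∅∪out(6)=∅
  fail(23) 'edda': from fail(22)=11 chase 'a': 11→6→0 ⇒ 1;  out={6}∪out(1)={6}
  fail(5) 'aebae': from fail(4)=1 chase 'e': 1 ⇒ 2;  out={0}∪out(2)={0}
  fail(14) 'ddebd': from fail(13)=15 chase 'd': 15→0 ⇒ 6;  out={4}∪out(6)={4}
  fail(19) 'bbbda': from fail(18)=6 chase 'a': 6→0 ⇒ 1;  out={5}∪out(1)={5}

Scan:
[0] read 'e'  n0⇒n20
[1] read 'b'  n20⇒n15 (fail-walked)  emit P7@[1:1]
[2] read 'b'  n15⇒n16  emit P7@[2:2]
[3] read 'b'  n16⇒n17  emit P7@[3:3]
[4] read 'b'  n17⇒n17 (fail-walked)  emit P7@[4:4]
[5] read 'd'  n17⇒n18
[6] read 'a'  n18⇒n19  emit P5@[2:6]
[7] read 'd'  n19⇒n6 (fail-walked)
[8] read 'e'  n6⇒n7  emit P1@[7:8]
[9] read 'b'  n7⇒n15 (fail-walked)  emit P7@[9:9]
[10] read 'd'  n15⇒n6 (fail-walked)
[11] read 'd'  n6⇒n11
[12] read 'e'  n11⇒n12  emit P1@[11:12]
[13] read 'd'  n12⇒n21 (fail-walked)
[14] read 'd'  n21⇒n22
[15] read 'a'  n22⇒n23  emit P6@[12:15]
[16] read 'b'  n23⇒n15 (fail-walked)  emit P7@[16:16]
[17] read 'd'  n15⇒n6 (fail-walked)
[18] read 'd'  n6⇒n11
[19] read 'e'  n11⇒n12  emit P1@[18:19]
[20] read 'b'  n12⇒n13  emit P7@[20:20]
[21] read 'd'  n13⇒n14  emit P4@[17:21]
[22] read 'e'  n14⇒n7 (fail-walked)  emit P1@[21:22]

Matches: [[1,7],[2,7],[3,7],[4,7],[6,5],[8,1],[9,7],[12,1],[15,6],[16,7],[19,1],[20,7],[21,4],[22,1]]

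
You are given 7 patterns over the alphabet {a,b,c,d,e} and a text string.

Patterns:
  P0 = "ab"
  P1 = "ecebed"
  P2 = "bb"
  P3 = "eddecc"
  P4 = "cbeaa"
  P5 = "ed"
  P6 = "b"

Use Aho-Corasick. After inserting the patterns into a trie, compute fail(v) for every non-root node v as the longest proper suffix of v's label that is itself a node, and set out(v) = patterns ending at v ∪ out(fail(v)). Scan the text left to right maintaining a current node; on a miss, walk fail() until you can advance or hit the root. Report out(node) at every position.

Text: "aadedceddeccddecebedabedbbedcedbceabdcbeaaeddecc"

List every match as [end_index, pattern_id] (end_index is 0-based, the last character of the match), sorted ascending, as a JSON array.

Construct AC machine:
Trie nodes:
  n0 'ε': a→1 b→9 c→16 e→3
  n1 'a': b→2
  n2 'ab': ·  ←P0
  n3 'e': c→4 d→11
  n4 'ec': e→5
  n5 'ece': b→6
  n6 'eceb': e→7
  n7 'ecebe': d→8
  n8 'ecebed': ·  ←P1
  n9 'b': b→10  ←P6
  n10 'bb': ·  ←P2
  n11 'ed': d→12  ←P5
  n12 'edd': e→13
  n13 'edde': c→14
  n14 'eddec': c→15
  n15 'eddecc': ·  ←P3
  n16 'c': b→17
  n17 'cb': e→18
  n18 'cbe': a→19
  n19 'cbea': a→20
  n20 'cbeaa': ·  ←P4

Failure links (BFS by depth):
  n1('a'): parent n0 fail=0; on 'a' 0 → fail=0;  out ∅∪∅=∅
  n3('e'): parent n0 fail=0; on 'e' 0 → fail=0;  out ∅∪∅=∅
  n9('b'): parent n0 fail=0; on 'b' 0 → fail=0;  out {6}∪∅={6}
  n16('c'): parent n0 fail=0; on 'c' 0 → fail=0;  out ∅∪∅=∅
  n2('ab'): parent n1 fail=0; on 'b' 0 → fail=9;  out {0}∪{6}={0,6}
  n4('ec'): parent n3 fail=0; on 'c' 0 → fail=16;  out ∅∪∅=∅
  n10('bb'): parent n9 fail=0; on 'b' 0 → fail=9;  out {2}∪{6}={2,6}
  n11('ed'): parent n3 fail=0; on 'd' 0 → fail=0;  out {5}∪∅={5}
  n17('cb'): parent n16 fail=0; on 'b' 0 → fail=9;  out ∅∪{6}={6}
  n5('ece'): parent n4 fail=16; on 'e' 16→0 → fail=3;  out ∅∪∅=∅
  n12('edd'): parent n11 fail=0; on 'd' 0 → fail=0;  out ∅∪∅=∅
  n18('cbe'): parent n17 fail=9; on 'e' 9→0 → fail=3;  out ∅∪∅=∅
  n6('eceb'): parent n5 fail=3; on 'b' 3→0 → fail=9;  out ∅∪{6}={6}
  n13('edde'): parent n12 fail=0; on 'e' 0 → fail=3;  out ∅∪∅=∅
  n19('cbea'): parent n18 fail=3; on 'a' 3→0 → fail=1;  out ∅∪∅=∅
  n7('ecebe'): parent n6 fail=9; on 'e' 9→0 → fail=3;  out ∅∪∅=∅
  n14('eddec'): parent n13 fail=3; on 'c' 3 → fail=4;  out ∅∪∅=∅
  n20('cbeaa'): parent n19 fail=1; on 'a' 1→0 → fail=1;  out {4}∪∅={4}
  n8('ecebed'): parent n7 fail=3; on 'd' 3 → fail=11;  out {1}∪{5}={1,5}
  n15('eddecc'): parent n14 fail=4; on 'c' 4→16→0 → fail=16;  out {3}∪∅={3}

Run:
pos 0 'a': at 1
pos 1 'a': at 1 (via fail)
pos 2 'd': at 0 (via fail)
pos 3 'e': at 3
pos 4 'd': at 11  emit P5@[3:4]
pos 5 'c': at 16 (via fail)
pos 6 'e': at 3 (via fail)
pos 7 'd': at 11  emit P5@[6:7]
pos 8 'd': at 12
pos 9 'e': at 13
pos 10 'c': at 14
pos 11 'c': at 15  emit P3@[6:11]
pos 12 'd': at 0 (via fail)
pos 13 'd': at 0
pos 14 'e': at 3
pos 15 'c': at 4
pos 16 'e': at 5
pos 17 'b': at 6  emit P6@[17:17]
pos 18 'e': at 7
pos 19 'd': at 8  emit P1@[14:19],P5@[18:19]
pos 20 'a': at 1 (via fail)
pos 21 'b': at 2  emit P0@[20:21],P6@[21:21]
pos 22 'e': at 3 (via fail)
pos 23 'd': at 11  emit P5@[22:23]
pos 24 'b': at 9 (via fail)  emit P6@[24:24]
pos 25 'b': at 10  emit P2@[24:25],P6@[25:25]
pos 26 'e': at 3 (via fail)
pos 27 'd': at 11  emit P5@[26:27]
pos 28 'c': at 16 (via fail)
pos 29 'e': at 3 (via fail)
pos 30 'd': at 11  emit P5@[29:30]
pos 31 'b': at 9 (via fail)  emit P6@[31:31]
pos 32 'c': at 16 (via fail)
pos 33 'e': at 3 (via fail)
pos 34 'a': at 1 (via fail)
pos 35 'b': at 2  emit P0@[34:35],P6@[35:35]
pos 36 'd': at 0 (via fail)
pos 37 'c': at 16
pos 38 'b': at 17  emit P6@[38:38]
pos 39 'e': at 18
pos 40 'a': at 19
pos 41 'a': at 20  emit P4@[37:41]
pos 42 'e': at 3 (via fail)
pos 43 'd': at 11  emit P5@[42:43]
pos 44 'd': at 12
pos 45 'e': at 13
pos 46 'c': at 14
pos 47 'c': at 15  emit P3@[42:47]

All matches (sorted): [[4,5],[7,5],[11,3],[17,6],[19,1],[19,5],[21,0],[21,6],[23,5],[24,6],[25,2],[25,6],[27,5],[30,5],[31,6],[35,0],[35,6],[38,6],[41,4],[43,5],[47,3]]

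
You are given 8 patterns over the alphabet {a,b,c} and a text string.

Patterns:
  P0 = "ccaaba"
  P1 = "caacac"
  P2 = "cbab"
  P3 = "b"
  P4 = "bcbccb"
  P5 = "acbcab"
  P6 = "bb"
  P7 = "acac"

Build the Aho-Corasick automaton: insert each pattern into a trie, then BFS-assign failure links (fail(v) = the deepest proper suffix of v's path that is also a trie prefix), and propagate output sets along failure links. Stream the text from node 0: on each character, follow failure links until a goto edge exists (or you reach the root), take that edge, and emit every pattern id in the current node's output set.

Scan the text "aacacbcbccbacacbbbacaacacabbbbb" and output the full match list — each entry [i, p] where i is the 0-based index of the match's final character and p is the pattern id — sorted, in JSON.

Build automaton:
Trie nodes:
  0='ε' goto a→21 b→15 c→1
  1='c' goto a→7 b→12 c→2
  2='cc' goto a→3
  3='cca' goto a→4
  4='ccaa' goto b→5
  5='ccaab' goto a→6
  6='ccaaba' goto ·  [P0 ends]
  7='ca' goto a→8
  8='caa' goto c→9
  9='caac' goto a→10
  10='caaca' goto c→11
  11='caacac' goto ·  [P1 ends]
  12='cb' goto a→13
  13='cba' goto b→14
  14='cbab' goto ·  [P2 ends]
  15='b' goto b→27 c→16  [P3 ends]
  16='bc' goto b→17
  17='bcb' goto c→18
  18='bcbc' goto c→19
  19='bcbcc' goto b→20
  20='bcbccb' goto ·  [P4 ends]
  21='a' goto c→22
  22='ac' goto a→28 b→23
  23='acb' goto c→24
  24='acbc' goto a→25
  25='acbca' goto b→26
  26='acbcab' goto ·  [P5 ends]
  27='bb' goto ·  [P6 ends]
  28='aca' goto c→29
  29='acac' goto ·  [P7 ends]

BFS fail/out derivation:
  fail(1) 'c': from fail(0)=0 chase 'c': 0 ⇒ 0;  out=∅∪out(0)=∅
  fail(15) 'b': from fail(0)=0 chase 'b': 0 ⇒ 0;  out={3}∪out(0)={3}
  fail(21) 'a': from fail(0)=0 chase 'a': 0 ⇒ 0;  out=∅∪out(0)=∅
  fail(2) 'cc': from fail(1)=0 chase 'c': 0 ⇒ 1;  out=∅∪out(1)=∅
  fail(7) 'ca': from fail(1)=0 chase 'a': 0 ⇒ 21;  out=∅∪out(21)=∅
  fail(12) 'cb': from fail(1)=0 chase 'b': 0 ⇒ 15;  out=∅∪out(15)={3}
  fail(16) 'bc': from fail(15)=0 chase 'c': 0 ⇒ 1;  out=∅∪out(1)=∅
  fail(22) 'ac': from fail(21)=0 chase 'c': 0 ⇒ 1;  out=∅∪out(1)=∅
  fail(27) 'bb': from fail(15)=0 chase 'b': 0 ⇒ 15;  out={6}∪out(15)={3,6}
  fail(3) 'cca': from fail(2)=1 chase 'a': 1 ⇒ 7;  out=∅∪out(7)=∅
  fail(8) 'caa': from fail(7)=21 chase 'a': 21→0 ⇒ 21;  out=∅∪out(21)=∅
  fail(13) 'cba': from fail(12)=15 chase 'a': 15→0 ⇒ 21;  out=∅∪out(21)=∅
  fail(17) 'bcb': from fail(16)=1 chase 'b': 1 ⇒ 12;  out=∅∪out(12)={3}
  fail(23) 'acb': from fail(22)=1 chase 'b': 1 ⇒ 12;  out=∅∪out(12)={3}
  fail(28) 'aca': from fail(22)=1 chase 'a': 1 ⇒ 7;  out=∅∪out(7)=∅
  fail(4) 'ccaa': from fail(3)=7 chase 'a': 7 ⇒ 8;  out=∅∪out(8)=∅
  fail(9) 'caac': from fail(8)=21 chase 'c': 21 ⇒ 22;  out=∅∪out(22)=∅
  fail(14) 'cbab': from fail(13)=21 chase 'b': 21→0 ⇒ 15;  out={2}∪out(15)={2,3}
  fail(18) 'bcbc': from fail(17)=12 chase 'c': 12→15 ⇒ 16;  out=∅∪out(16)=∅
  fail(24) 'acbc': from fail(23)=12 chase 'c': 12→15 ⇒ 16;  out=∅∪out(16)=∅
  fail(29) 'acac': from fail(28)=7 chase 'c': 7→21 ⇒ 22;  out={7}∪out(22)={7}
  fail(5) 'ccaab': from fail(4)=8 chase 'b': 8→21→0 ⇒ 15;  out=∅∪out(15)={3}
  fail(10) 'caaca': from fail(9)=22 chase 'a': 22 ⇒ 28;  out=∅∪out(28)=∅
  fail(19) 'bcbcc': from fail(18)=16 chase 'c': 16→1 ⇒ 2;  out=∅∪out(2)=∅
  fail(25) 'acbca': from fail(24)=16 chase 'a': 16→1 ⇒ 7;  out=∅∪out(7)=∅
  fail(6) 'ccaaba': from fail(5)=15 chase 'a': 15→0 ⇒ 21;  out={0}∪out(21)={0}
  fail(11) 'caacac': from fail(10)=28 chase 'c': 28 ⇒ 29;  out={1}∪out(29)={1,7}
  fail(20) 'bcbccb': from fail(19)=2 chase 'b': 2→1 ⇒ 12;  out={4}∪out(12)={3,4}
  fail(26) 'acbcab': from fail(25)=7 chase 'b': 7→21→0 ⇒ 15;  out={5}∪out(15)={3,5}

Text stream:
i=0 'a': node 0→21
i=1 'a': node 21→21 (fail-walked)
i=2 'c': node 21→22
i=3 'a': node 22→28
i=4 'c': node 28→29  ** P7@[1:4]
i=5 'b': node 29→23 (fail-walked)  ** P3@[5:5]
i=6 'c': node 23→24
i=7 'b': node 24→17 (fail-walked)  ** P3@[7:7]
i=8 'c': node 17→18
i=9 'c': node 18→19
i=10 'b': node 19→20  ** P3@[10:10],P4@[5:10]
i=11 'a': node 20→13 (fail-walked)
i=12 'c': node 13→22 (fail-walked)
i=13 'a': node 22→28
i=14 'c': node 28→29  ** P7@[11:14]
i=15 'b': node 29→23 (fail-walked)  ** P3@[15:15]
i=16 'b': node 23→27 (fail-walked)  ** P3@[16:16],P6@[15:16]
i=17 'b': node 27→27 (fail-walked)  ** P3@[17:17],P6@[16:17]
i=18 'a': node 27→21 (fail-walked)
i=19 'c': node 21→22
i=20 'a': node 22→28
i=21 'a': node 28→8 (fail-walked)
i=22 'c': node 8→9
i=23 'a': node 9→10
i=24 'c': node 10→11  ** P1@[19:24],P7@[21:24]
i=25 'a': node 11→28 (fail-walked)
i=26 'b': node 28→15 (fail-walked)  ** P3@[26:26]
i=27 'b': node 15→27  ** P3@[27:27],P6@[26:27]
i=28 'b': node 27→27 (fail-walked)  ** P3@[28:28],P6@[27:28]
i=29 'b': node 27→27 (fail-walked)  ** P3@[29:29],P6@[28:29]
i=30 'b': node 27→27 (fail-walked)  ** P3@[30:30],P6@[29:30]

All matches (sorted): [[4,7],[5,3],[7,3],[10,3],[10,4],[14,7],[15,3],[16,3],[16,6],[17,3],[17,6],[24,1],[24,7],[26,3],[27,3],[27,6],[28,3],[28,6],[29,3],[29,6],[30,3],[30,6]]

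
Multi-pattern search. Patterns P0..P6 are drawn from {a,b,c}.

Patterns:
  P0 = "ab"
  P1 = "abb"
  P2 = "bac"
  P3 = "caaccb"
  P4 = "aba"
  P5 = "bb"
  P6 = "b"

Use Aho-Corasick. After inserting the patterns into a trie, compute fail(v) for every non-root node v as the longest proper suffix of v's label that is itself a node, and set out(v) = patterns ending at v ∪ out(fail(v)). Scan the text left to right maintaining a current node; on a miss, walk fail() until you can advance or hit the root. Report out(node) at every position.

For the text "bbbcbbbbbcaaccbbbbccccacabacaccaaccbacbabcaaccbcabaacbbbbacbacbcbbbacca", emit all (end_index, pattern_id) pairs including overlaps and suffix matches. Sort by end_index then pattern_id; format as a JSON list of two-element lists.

Build automaton:
Trie (insert patterns):
  0='ε' goto a→1 b→4 c→7
  1='a' goto b→2
  2='ab' goto a→13 b→3  ←P0
  3='abb' goto ·  ←P1
  4='b' goto a→5 b→14  ←P6
  5='ba' goto c→6
  6='bac' goto ·  ←P2
  7='c' goto a→8
  8='ca' goto a→9
  9='caa' goto c→10
  10='caac' goto c→11
  11='caacc' goto b→12
  12='caaccb' goto ·  ←P3
  13='aba' goto ·  ←P4
  14='bb' goto ·  ←P5

BFS fail/out derivation:
  fail(1) 'a': from fail(0)=0 chase 'a': 0 ⇒ 0;  out=∅∪out(0)=∅
  fail(4) 'b': from fail(0)=0 chase 'b': 0 ⇒ 0;  out={6}∪out(0)={6}
  fail(7) 'c': from fail(0)=0 chase 'c': 0 ⇒ 0;  out=∅∪out(0)=∅
  fail(2) 'ab': from fail(1)=0 chase 'b': 0 ⇒ 4;  out={0}∪out(4)={0,6}
  fail(5) 'ba': from fail(4)=0 chase 'a': 0 ⇒ 1;  out=∅∪out(1)=∅
  fail(8) 'ca': from fail(7)=0 chase 'a': 0 ⇒ 1;  out=∅∪out(1)=∅
  fail(14) 'bb': from fail(4)=0 chase 'b': 0 ⇒ 4;  out={5}∪out(4)={5,6}
  fail(3) 'abb': from fail(2)=4 chase 'b': 4 ⇒ 14;  out={1}∪out(14)={1,5,6}
  fail(6) 'bac': from fail(5)=1 chase 'c': 1→0 ⇒ 7;  out={2}∪out(7)={2}
  fail(9) 'caa': from fail(8)=1 chase 'a': 1→0 ⇒ 1;  out=∅∪out(1)=∅
  fail(13) 'aba': from fail(2)=4 chase 'a': 4 ⇒ 5;  out={4}∪out(5)={4}
  fail(10) 'caac': from fail(9)=1 chase 'c': 1→0 ⇒ 7;  out=∅∪out(7)=∅
  fail(11) 'caacc': from fail(10)=7 chase 'c': 7→0 ⇒ 7;  out=∅∪out(7)=∅
  fail(12) 'caaccb': from fail(11)=7 chase 'b': 7→0 ⇒ 4;  out={3}∪out(4)={3,6}

Run:
i=0 'b': node 0→4  → match P6@[0:0]
i=1 'b': node 4→14  → match P5@[0:1],P6@[1:1]
i=2 'b': node 14→14 (via fail)  → match P5@[1:2],P6@[2:2]
i=3 'c': node 14→7 (via fail)
i=4 'b': node 7→4 (via fail)  → match P6@[4:4]
i=5 'b': node 4→14  → match P5@[4:5],P6@[5:5]
i=6 'b': node 14→14 (via fail)  → match P5@[5:6],P6@[6:6]
i=7 'b': node 14→14 (via fail)  → match P5@[6:7],P6@[7:7]
i=8 'b': node 14→14 (via fail)  → match P5@[7:8],P6@[8:8]
i=9 'c': node 14→7 (via fail)
i=10 'a': node 7→8
i=11 'a': node 8→9
i=12 'c': node 9→10
i=13 'c': node 10→11
i=14 'b': node 11→12  → match P3@[9:14],P6@[14:14]
i=15 'b': node 12→14 (via fail)  → match P5@[14:15],P6@[15:15]
i=16 'b': node 14→14 (via fail)  → match P5@[15:16],P6@[16:16]
i=17 'b': node 14→14 (via fail)  → match P5@[16:17],P6@[17:17]
i=18 'c': node 14→7 (via fail)
i=19 'c': node 7→7 (via fail)
i=20 'c': node 7→7 (via fail)
i=21 'c': node 7→7 (via fail)
i=22 'a': node 7→8
i=23 'c': node 8→7 (via fail)
i=24 'a': node 7→8
i=25 'b': node 8→2 (via fail)  → match P0@[24:25],P6@[25:25]
i=26 'a': node 2→13  → match P4@[24:26]
i=27 'c': node 13→6 (via fail)  → match P2@[25:27]
i=28 'a': node 6→8 (via fail)
i=29 'c': node 8→7 (via fail)
i=30 'c': node 7→7 (via fail)
i=31 'a': node 7→8
i=32 'a': node 8→9
i=33 'c': node 9→10
i=34 'c': node 10→11
i=35 'b': node 11→12  → match P3@[30:35],P6@[35:35]
i=36 'a': node 12→5 (via fail)
i=37 'c': node 5→6  → match P2@[35:37]
i=38 'b': node 6→4 (via fail)  → match P6@[38:38]
i=39 'a': node 4→5
i=40 'b': node 5→2 (via fail)  → match P0@[39:40],P6@[40:40]
i=41 'c': node 2→7 (via fail)
i=42 'a': node 7→8
i=43 'a': node 8→9
i=44 'c': node 9→10
i=45 'c': node 10→11
i=46 'b': node 11→12  → match P3@[41:46],P6@[46:46]
i=47 'c': node 12→7 (via fail)
i=48 'a': node 7→8
i=49 'b': node 8→2 (via fail)  → match P0@[48:49],P6@[49:49]
i=50 'a': node 2→13  → match P4@[48:50]
i=51 'a': node 13→1 (via fail)
i=52 'c': node 1→7 (via fail)
i=53 'b': node 7→4 (via fail)  → match P6@[53:53]
i=54 'b': node 4→14  → match P5@[53:54],P6@[54:54]
i=55 'b': node 14→14 (via fail)  → match P5@[54:55],P6@[55:55]
i=56 'b': node 14→14 (via fail)  → match P5@[55:56],P6@[56:56]
i=57 'a': node 14→5 (via fail)
i=58 'c': node 5→6  → match P2@[56:58]
i=59 'b': node 6→4 (via fail)  → match P6@[59:59]
i=60 'a': node 4→5
i=61 'c': node 5→6  → match P2@[59:61]
i=62 'b': node 6→4 (via fail)  → match P6@[62:62]
i=63 'c': node 4→7 (via fail)
i=64 'b': node 7→4 (via fail)  → match P6@[64:64]
i=65 'b': node 4→14  → match P5@[64:65],P6@[65:65]
i=66 'b': node 14→14 (via fail)  → match P5@[65:66],P6@[66:66]
i=67 'a': node 14→5 (via fail)
i=68 'c': node 5→6  → match P2@[66:68]
i=69 'c': node 6→7 (via fail)
i=70 'a': node 7→8

Matches: [[0,6],[1,5],[1,6],[2,5],[2,6],[4,6],[5,5],[5,6],[6,5],[6,6],[7,5],[7,6],[8,5],[8,6],[14,3],[14,6],[15,5],[15,6],[16,5],[16,6],[17,5],[17,6],[25,0],[25,6],[26,4],[27,2],[35,3],[35,6],[37,2],[38,6],[40,0],[40,6],[46,3],[46,6],[49,0],[49,6],[50,4],[53,6],[54,5],[54,6],[55,5],[55,6],[56,5],[56,6],[58,2],[59,6],[61,2],[62,6],[64,6],[65,5],[65,6],[66,5],[66,6],[68,2]]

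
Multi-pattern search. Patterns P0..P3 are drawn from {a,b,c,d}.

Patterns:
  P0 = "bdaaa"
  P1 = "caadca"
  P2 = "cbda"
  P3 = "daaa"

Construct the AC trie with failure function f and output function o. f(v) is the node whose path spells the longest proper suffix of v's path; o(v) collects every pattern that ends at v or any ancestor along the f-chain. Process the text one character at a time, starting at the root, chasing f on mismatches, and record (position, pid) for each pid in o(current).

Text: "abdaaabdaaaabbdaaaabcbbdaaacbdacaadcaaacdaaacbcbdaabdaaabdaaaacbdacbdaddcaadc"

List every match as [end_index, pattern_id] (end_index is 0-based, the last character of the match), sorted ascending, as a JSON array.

Construct AC machine:
Trie (insert patterns):
  0='ε' goto b→1 c→6 d→15
  1='b' goto d→2
  2='bd' goto a→3
  3='bda' goto a→4
  4='bdaa' goto a→5
  5='bdaaa' goto ·  [P0 ends]
  6='c' goto a→7 b→12
  7='ca' goto a→8
  8='caa' goto d→9
  9='caad' goto c→10
  10='caadc' goto a→11
  11='caadca' goto ·  [P1 ends]
  12='cb' goto d→13
  13='cbd' goto a→14
  14='cbda' goto ·  [P2 ends]
  15='d' goto a→16
  16='da' goto a→17
  17='daa' goto a→18
  18='daaa' goto ·  [P3 ends]

Failure links (BFS by depth):
  fail(1) 'b': from fail(0)=0 chase 'b': 0 ⇒ 0;  out=∅∪out(0)=∅
  fail(6) 'c': from fail(0)=0 chase 'c': 0 ⇒ 0;  out=∅∪out(0)=∅
  fail(15) 'd': from fail(0)=0 chase 'd': 0 ⇒ 0;  out=∅∪out(0)=∅
  fail(2) 'bd': from fail(1)=0 chase 'd': 0 ⇒ 15;  out=∅∪out(15)=∅
  fail(7) 'ca': from fail(6)=0 chase 'a': 0 ⇒ 0;  out=∅∪out(0)=∅
  fail(12) 'cb': from fail(6)=0 chase 'b': 0 ⇒ 1;  out=∅∪out(1)=∅
  fail(16) 'da': from fail(15)=0 chase 'a': 0 ⇒ 0;  out=∅∪out(0)=∅
  fail(3) 'bda': from fail(2)=15 chase 'a': 15 ⇒ 16;  out=∅∪out(16)=∅
  fail(8) 'caa': from fail(7)=0 chase 'a': 0 ⇒ 0;  out=∅∪out(0)=∅
  fail(13) 'cbd': from fail(12)=1 chase 'd': 1 ⇒ 2;  out=∅∪out(2)=∅
  fail(17) 'daa': from fail(16)=0 chase 'a': 0 ⇒ 0;  out=∅∪out(0)=∅
  fail(4) 'bdaa': from fail(3)=16 chase 'a': 16 ⇒ 17;  out=∅∪out(17)=∅
  fail(9) 'caad': from fail(8)=0 chase 'd': 0 ⇒ 15;  out=∅∪out(15)=∅
  fail(14) 'cbda': from fail(13)=2 chase 'a': 2 ⇒ 3;  out={2}∪out(3)={2}
  fail(18) 'daaa': from fail(17)=0 chase 'a': 0 ⇒ 0;  out={3}∪out(0)={3}
  fail(5) 'bdaaa': from fail(4)=17 chase 'a': 17 ⇒ 18;  out={0}∪out(18)={0,3}
  fail(10) 'caadc': from fail(9)=15 chase 'c': 15→0 ⇒ 6;  out=∅∪out(6)=∅
  fail(11) 'caadca': from fail(10)=6 chase 'a': 6 ⇒ 7;  out={1}∪out(7)={1}

Scan:
[0] read 'a'  n0⇒n0
[1] read 'b'  n0⇒n1
[2] read 'd'  n1⇒n2
[3] read 'a'  n2⇒n3
[4] read 'a'  n3⇒n4
[5] read 'a'  n4⇒n5  → match P0@[1:5],P3@[2:5]
[6] read 'b'  n5⇒n1 ·f
[7] read 'd'  n1⇒n2
[8] read 'a'  n2⇒n3
[9] read 'a'  n3⇒n4
[10] read 'a'  n4⇒n5  → match P0@[6:10],P3@[7:10]
[11] read 'a'  n5⇒n0 ·f
[12] read 'b'  n0⇒n1
[13] read 'b'  n1⇒n1 ·f
[14] read 'd'  n1⇒n2
[15] read 'a'  n2⇒n3
[16] read 'a'  n3⇒n4
[17] read 'a'  n4⇒n5  → match P0@[13:17],P3@[14:17]
[18] read 'a'  n5⇒n0 ·f
[19] read 'b'  n0⇒n1
[20] read 'c'  n1⇒n6 ·f
[21] read 'b'  n6⇒n12
[22] read 'b'  n12⇒n1 ·f
[23] read 'd'  n1⇒n2
[24] read 'a'  n2⇒n3
[25] read 'a'  n3⇒n4
[26] read 'a'  n4⇒n5  → match P0@[22:26],P3@[23:26]
[27] read 'c'  n5⇒n6 ·f
[28] read 'b'  n6⇒n12
[29] read 'd'  n12⇒n13
[30] read 'a'  n13⇒n14  → match P2@[27:30]
[31] read 'c'  n14⇒n6 ·f
[32] read 'a'  n6⇒n7
[33] read 'a'  n7⇒n8
[34] read 'd'  n8⇒n9
[35] read 'c'  n9⇒n10
[36] read 'a'  n10⇒n11  → match P1@[31:36]
[37] read 'a'  n11⇒n8 ·f
[38] read 'a'  n8⇒n0 ·f
[39] read 'c'  n0⇒n6
[40] read 'd'  n6⇒n15 ·f
[41] read 'a'  n15⇒n16
[42] read 'a'  n16⇒n17
[43] read 'a'  n17⇒n18  → match P3@[40:43]
[44] read 'c'  n18⇒n6 ·f
[45] read 'b'  n6⇒n12
[46] read 'c'  n12⇒n6 ·f
[47] read 'b'  n6⇒n12
[48] read 'd'  n12⇒n13
[49] read 'a'  n13⇒n14  → match P2@[46:49]
[50] read 'a'  n14⇒n4 ·f
[51] read 'b'  n4⇒n1 ·f
[52] read 'd'  n1⇒n2
[53] read 'a'  n2⇒n3
[54] read 'a'  n3⇒n4
[55] read 'a'  n4⇒n5  → match P0@[51:55],P3@[52:55]
[56] read 'b'  n5⇒n1 ·f
[57] read 'd'  n1⇒n2
[58] read 'a'  n2⇒n3
[59] read 'a'  n3⇒n4
[60] read 'a'  n4⇒n5  → match P0@[56:60],P3@[57:60]
[61] read 'a'  n5⇒n0 ·f
[62] read 'c'  n0⇒n6
[63] read 'b'  n6⇒n12
[64] read 'd'  n12⇒n13
[65] read 'a'  n13⇒n14  → match P2@[62:65]
[66] read 'c'  n14⇒n6 ·f
[67] read 'b'  n6⇒n12
[68] read 'd'  n12⇒n13
[69] read 'a'  n13⇒n14  → match P2@[66:69]
[70] read 'd'  n14⇒n15 ·f
[71] read 'd'  n15⇒n15 ·f
[72] read 'c'  n15⇒n6 ·f
[73] read 'a'  n6⇒n7
[74] read 'a'  n7⇒n8
[75] read 'd'  n8⇒n9
[76] read 'c'  n9⇒n10

All matches (sorted): [[5,0],[5,3],[10,0],[10,3],[17,0],[17,3],[26,0],[26,3],[30,2],[36,1],[43,3],[49,2],[55,0],[55,3],[60,0],[60,3],[65,2],[69,2]]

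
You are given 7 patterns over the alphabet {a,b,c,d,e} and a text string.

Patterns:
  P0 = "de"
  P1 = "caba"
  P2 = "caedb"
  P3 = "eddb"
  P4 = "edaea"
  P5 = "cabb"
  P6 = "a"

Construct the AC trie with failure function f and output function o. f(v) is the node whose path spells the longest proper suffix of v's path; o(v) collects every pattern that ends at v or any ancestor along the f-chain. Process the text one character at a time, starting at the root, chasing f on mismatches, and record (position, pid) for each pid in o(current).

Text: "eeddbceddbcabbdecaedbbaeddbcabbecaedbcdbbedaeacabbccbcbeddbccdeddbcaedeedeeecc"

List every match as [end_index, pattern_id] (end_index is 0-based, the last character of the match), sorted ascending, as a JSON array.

Construct AC machine:
Trie nodes:
  n0 'ε': a→18 c→3 d→1 e→10
  n1 'd': e→2
  n2 'de': ·  [P0 ends]
  n3 'c': a→4
  n4 'ca': b→5 e→7
  n5 'cab': a→6 b→17
  n6 'caba': ·  [P1 ends]
  n7 'cae': d→8
  n8 'caed': b→9
  n9 'caedb': ·  [P2 ends]
  n10 'e': d→11
  n11 'ed': a→14 d→12
  n12 'edd': b→13
  n13 'eddb': ·  [P3 ends]
  n14 'eda': e→15
  n15 'edae': a→16
  n16 'edaea': ·  [P4 ends]
  n17 'cabb': ·  [P5 ends]
  n18 'a': ·  [P6 ends]

Failure links (BFS by depth):
  n1('d'): parent n0 fail=0; on 'd' 0 → fail=0;  out ∅∪∅=∅
  n3('c'): parent n0 fail=0; on 'c' 0 → fail=0;  out ∅∪∅=∅
  n10('e'): parent n0 fail=0; on 'e' 0 → fail=0;  out ∅∪∅=∅
  n18('a'): parent n0 fail=0; on 'a' 0 → fail=0;  out {6}∪∅={6}
  n2('de'): parent n1 fail=0; on 'e' 0 → fail=10;  out {0}∪∅={0}
  n4('ca'): parent n3 fail=0; on 'a' 0 → fail=18;  out ∅∪{6}={6}
  n11('ed'): parent n10 fail=0; on 'd' 0 → fail=1;  out ∅∪∅=∅
  n5('cab'): parent n4 fail=18; on 'b' 18→0 → fail=0;  out ∅∪∅=∅
  n7('cae'): parent n4 fail=18; on 'e' 18→0 → fail=10;  out ∅∪∅=∅
  n12('edd'): parent n11 fail=1; on 'd' 1→0 → fail=1;  out ∅∪∅=∅
  n14('eda'): parent n11 fail=1; on 'a' 1→0 → fail=18;  out ∅∪{6}={6}
  n6('caba'): parent n5 fail=0; on 'a' 0 → fail=18;  out {1}∪{6}={1,6}
  n8('caed'): parent n7 fail=10; on 'd' 10 → fail=11;  out ∅∪∅=∅
  n13('eddb'): parent n12 fail=1; on 'b' 1→0 → fail=0;  out {3}∪∅={3}
  n15('edae'): parent n14 fail=18; on 'e' 18→0 → fail=10;  out ∅∪∅=∅
  n17('cabb'): parent n5 fail=0; on 'b' 0 → fail=0;  out {5}∪∅={5}
  n9('caedb'): parent n8 fail=11; on 'b' 11→1→0 → fail=0;  out {2}∪∅={2}
  n16('edaea'): parent n15 fail=10; on 'a' 10→0 → fail=18;  out {4}∪{6}={4,6}

Run:
i=0 'e': node 0→10
i=1 'e': node 10→10 ·f
i=2 'd': node 10→11
i=3 'd': node 11→12
i=4 'b': node 12→13  → match P3@[1:4]
i=5 'c': node 13→3 ·f
i=6 'e': node 3→10 ·f
i=7 'd': node 10→11
i=8 'd': node 11→12
i=9 'b': node 12→13  → match P3@[6:9]
i=10 'c': node 13→3 ·f
i=11 'a': node 3→4  → match P6@[11:11]
i=12 'b': node 4→5
i=13 'b': node 5→17  → match P5@[10:13]
i=14 'd': node 17→1 ·f
i=15 'e': node 1→2  → match P0@[14:15]
i=16 'c': node 2→3 ·f
i=17 'a': node 3→4  → match P6@[17:17]
i=18 'e': node 4→7
i=19 'd': node 7→8
i=20 'b': node 8→9  → match P2@[16:20]
i=21 'b': node 9→0 ·f
i=22 'a': node 0→18  → match P6@[22:22]
i=23 'e': node 18→10 ·f
i=24 'd': node 10→11
i=25 'd': node 11→12
i=26 'b': node 12→13  → match P3@[23:26]
i=27 'c': node 13→3 ·f
i=28 'a': node 3→4  → match P6@[28:28]
i=29 'b': node 4→5
i=30 'b': node 5→17  → match P5@[27:30]
i=31 'e': node 17→10 ·f
i=32 'c': node 10→3 ·f
i=33 'a': node 3→4  → match P6@[33:33]
i=34 'e': node 4→7
i=35 'd': node 7→8
i=36 'b': node 8→9  → match P2@[32:36]
i=37 'c': node 9→3 ·f
i=38 'd': node 3→1 ·f
i=39 'b': node 1→0 ·f
i=40 'b': node 0→0
i=41 'e': node 0→10
i=42 'd': node 10→11
i=43 'a': node 11→14  → match P6@[43:43]
i=44 'e': node 14→15
i=45 'a': node 15→16  → match P4@[41:45],P6@[45:45]
i=46 'c': node 16→3 ·f
i=47 'a': node 3→4  → match P6@[47:47]
i=48 'b': node 4→5
i=49 'b': node 5→17  → match P5@[46:49]
i=50 'c': node 17→3 ·f
i=51 'c': node 3→3 ·f
i=52 'b': node 3→0 ·f
i=53 'c': node 0→3
i=54 'b': node 3→0 ·f
i=55 'e': node 0→10
i=56 'd': node 10→11
i=57 'd': node 11→12
i=58 'b': node 12→13  → match P3@[55:58]
i=59 'c': node 13→3 ·f
i=60 'c': node 3→3 ·f
i=61 'd': node 3→1 ·f
i=62 'e': node 1→2  → match P0@[61:62]
i=63 'd': node 2→11 ·f
i=64 'd': node 11→12
i=65 'b': node 12→13  → match P3@[62:65]
i=66 'c': node 13→3 ·f
i=67 'a': node 3→4  → match P6@[67:67]
i=68 'e': node 4→7
i=69 'd': node 7→8
i=70 'e': node 8→2 ·f  → match P0@[69:70]
i=71 'e': node 2→10 ·f
i=72 'd': node 10→11
i=73 'e': node 11→2 ·f  → match P0@[72:73]
i=74 'e': node 2→10 ·f
i=75 'e': node 10→10 ·f
i=76 'c': node 10→3 ·f
i=77 'c': node 3→3 ·f

Matches: [[4,3],[9,3],[11,6],[13,5],[15,0],[17,6],[20,2],[22,6],[26,3],[28,6],[30,5],[33,6],[36,2],[43,6],[45,4],[45,6],[47,6],[49,5],[58,3],[62,0],[65,3],[67,6],[70,0],[73,0]]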